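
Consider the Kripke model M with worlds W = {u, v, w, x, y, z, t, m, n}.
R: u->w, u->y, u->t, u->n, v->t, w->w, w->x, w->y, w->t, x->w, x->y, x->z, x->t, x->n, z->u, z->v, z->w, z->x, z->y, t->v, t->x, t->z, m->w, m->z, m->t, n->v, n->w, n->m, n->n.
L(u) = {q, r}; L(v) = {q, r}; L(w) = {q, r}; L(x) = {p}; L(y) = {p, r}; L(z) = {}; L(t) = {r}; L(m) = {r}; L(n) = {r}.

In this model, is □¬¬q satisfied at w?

No

At w: □¬¬q requires ¬¬q at every successor {w, x, y, t}.
  ¬¬q fails at x, so □¬¬q is false at w.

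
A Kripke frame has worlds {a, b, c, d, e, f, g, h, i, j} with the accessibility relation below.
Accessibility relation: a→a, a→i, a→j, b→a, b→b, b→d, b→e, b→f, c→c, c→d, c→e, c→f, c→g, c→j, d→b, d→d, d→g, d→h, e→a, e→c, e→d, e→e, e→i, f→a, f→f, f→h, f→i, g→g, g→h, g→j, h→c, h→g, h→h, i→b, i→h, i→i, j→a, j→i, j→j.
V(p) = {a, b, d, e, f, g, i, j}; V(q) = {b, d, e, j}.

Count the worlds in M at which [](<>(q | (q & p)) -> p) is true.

7

Let φ = [](<>(q | (q & p)) -> p). Evaluate φ at each world:
  a (successors {a, i, j}): φ is true.
  b (successors {a, b, d, e, f}): φ is true.
  c (successors {c, d, e, f, g, j}): φ is false.
  d (successors {b, d, g, h}): φ is true.
  e (successors {a, c, d, e, i}): φ is false.
  f (successors {a, f, h, i}): φ is true.
  g (successors {g, h, j}): φ is true.
  h (successors {c, g, h}): φ is false.
  i (successors {b, h, i}): φ is true.
  j (successors {a, i, j}): φ is true.
For instance, at b:
  At b: [](<>(q | (q & p)) -> p) requires <>(q | (q & p)) -> p at every successor {a, b, d, e, f}.
    At a: <>(q | (q & p)) -> p is true.
    At b: <>(q | (q & p)) -> p is true.
    At d: <>(q | (q & p)) -> p is true.
    At e: <>(q | (q & p)) -> p is true.
    At f: <>(q | (q & p)) -> p is true.
  So [](<>(q | (q & p)) -> p) is true at b.
Satisfying worlds: {a, b, d, f, g, i, j}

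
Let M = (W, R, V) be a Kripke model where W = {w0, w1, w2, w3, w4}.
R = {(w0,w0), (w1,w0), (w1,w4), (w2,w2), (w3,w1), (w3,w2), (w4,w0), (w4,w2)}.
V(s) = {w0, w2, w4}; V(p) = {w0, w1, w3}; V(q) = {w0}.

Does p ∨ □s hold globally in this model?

Yes

Let φ = p ∨ □s. Evaluate φ at each world:
  w0 (successors {w0}): φ is true.
  w1 (successors {w0, w4}): φ is true.
  w2 (successors {w2}): φ is true.
  w3 (successors {w1, w2}): φ is true.
  w4 (successors {w0, w2}): φ is true.
For instance, at w3:
  At w3: p is true, □s is false, so p ∨ □s is true.
    At w3: □s requires s at every successor {w1, w2}.
      s fails at w1, so □s is false at w3.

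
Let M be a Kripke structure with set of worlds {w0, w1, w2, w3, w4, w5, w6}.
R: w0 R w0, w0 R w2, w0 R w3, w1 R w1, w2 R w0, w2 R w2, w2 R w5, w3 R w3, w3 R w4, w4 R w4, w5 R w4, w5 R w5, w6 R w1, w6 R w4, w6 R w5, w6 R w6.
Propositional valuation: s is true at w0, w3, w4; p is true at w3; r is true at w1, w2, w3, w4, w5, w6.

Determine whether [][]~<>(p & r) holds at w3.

No

Recall that []ψ holds at a world iff ψ holds at every accessible world, and <>ψ holds iff ψ holds at some accessible world.
At w3: [][]~<>(p & r) requires []~<>(p & r) at every successor {w3, w4}.
  []~<>(p & r) fails at w3, so [][]~<>(p & r) is false at w3.
    At w3: []~<>(p & r) requires ~<>(p & r) at every successor {w3, w4}.
      ~<>(p & r) fails at w3, so []~<>(p & r) is false at w3.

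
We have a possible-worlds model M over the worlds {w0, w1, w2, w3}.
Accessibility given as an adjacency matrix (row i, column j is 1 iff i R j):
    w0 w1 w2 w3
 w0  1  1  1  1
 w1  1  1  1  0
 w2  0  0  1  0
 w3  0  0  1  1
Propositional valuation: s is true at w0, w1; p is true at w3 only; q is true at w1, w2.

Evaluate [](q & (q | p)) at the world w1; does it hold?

At w1: [](q & (q | p)) requires q & (q | p) at every successor {w0, w1, w2}.
  q & (q | p) fails at w0, so [](q & (q | p)) is false at w1.

No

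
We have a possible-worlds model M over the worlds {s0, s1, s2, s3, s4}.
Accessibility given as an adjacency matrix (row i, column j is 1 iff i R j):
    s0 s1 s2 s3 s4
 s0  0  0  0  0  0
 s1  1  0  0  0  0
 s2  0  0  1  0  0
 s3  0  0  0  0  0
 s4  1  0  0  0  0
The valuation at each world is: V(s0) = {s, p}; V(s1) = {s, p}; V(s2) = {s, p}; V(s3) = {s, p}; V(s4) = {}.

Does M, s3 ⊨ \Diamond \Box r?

At s3: no accessible worlds, so \Diamond \Box r is false.

No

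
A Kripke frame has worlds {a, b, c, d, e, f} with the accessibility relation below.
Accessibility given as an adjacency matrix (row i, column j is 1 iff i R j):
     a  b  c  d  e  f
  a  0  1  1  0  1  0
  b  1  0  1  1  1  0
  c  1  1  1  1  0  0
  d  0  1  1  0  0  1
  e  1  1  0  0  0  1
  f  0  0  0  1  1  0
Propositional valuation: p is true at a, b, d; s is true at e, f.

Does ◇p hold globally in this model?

Let φ = ◇p. Evaluate φ at each world:
  a (successors {b, c, e}): φ is true.
  b (successors {a, c, d, e}): φ is true.
  c (successors {a, b, c, d}): φ is true.
  d (successors {b, c, f}): φ is true.
  e (successors {a, b, f}): φ is true.
  f (successors {d, e}): φ is true.
For instance, at c:
  At c: ◇p requires p at some successor in {a, b, c, d}.
    p holds at a, so ◇p is true at c.

Yes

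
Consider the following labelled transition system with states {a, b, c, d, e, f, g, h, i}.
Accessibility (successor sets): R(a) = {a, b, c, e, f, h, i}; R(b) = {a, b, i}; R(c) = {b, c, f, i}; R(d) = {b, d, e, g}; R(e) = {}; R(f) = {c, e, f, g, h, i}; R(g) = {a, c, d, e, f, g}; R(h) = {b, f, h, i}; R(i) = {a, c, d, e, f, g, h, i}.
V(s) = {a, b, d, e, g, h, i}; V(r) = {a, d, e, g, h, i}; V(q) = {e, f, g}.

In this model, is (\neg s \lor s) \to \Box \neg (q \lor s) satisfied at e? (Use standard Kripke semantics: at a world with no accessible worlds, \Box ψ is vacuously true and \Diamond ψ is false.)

Yes

Recall that \Box ψ holds at a world iff ψ holds at every accessible world, and \Diamond ψ holds iff ψ holds at some accessible world.
At e: \neg s \lor s is true, \Box \neg (q \lor s) is true, so (\neg s \lor s) \to \Box \neg (q \lor s) is true.
  At e: no accessible worlds, so \Box \neg (q \lor s) holds vacuously.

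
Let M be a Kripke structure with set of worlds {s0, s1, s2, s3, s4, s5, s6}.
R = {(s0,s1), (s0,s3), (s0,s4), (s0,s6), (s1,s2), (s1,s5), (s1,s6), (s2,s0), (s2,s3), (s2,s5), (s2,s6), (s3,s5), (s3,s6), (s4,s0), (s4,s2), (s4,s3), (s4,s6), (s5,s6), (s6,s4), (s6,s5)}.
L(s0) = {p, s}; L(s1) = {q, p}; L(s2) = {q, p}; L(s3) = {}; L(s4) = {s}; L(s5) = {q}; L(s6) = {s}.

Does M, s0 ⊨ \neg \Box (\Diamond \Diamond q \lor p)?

No

At s0: \Box (\Diamond \Diamond q \lor p) is true, so \neg \Box (\Diamond \Diamond q \lor p) is false.
  At s0: \Box (\Diamond \Diamond q \lor p) requires \Diamond \Diamond q \lor p at every successor {s1, s3, s4, s6}.
    At s1: \Diamond \Diamond q \lor p is true.
    At s3: \Diamond \Diamond q \lor p is true.
    At s4: \Diamond \Diamond q \lor p is true.
    At s6: \Diamond \Diamond q \lor p is true.
  So \Box (\Diamond \Diamond q \lor p) is true at s0.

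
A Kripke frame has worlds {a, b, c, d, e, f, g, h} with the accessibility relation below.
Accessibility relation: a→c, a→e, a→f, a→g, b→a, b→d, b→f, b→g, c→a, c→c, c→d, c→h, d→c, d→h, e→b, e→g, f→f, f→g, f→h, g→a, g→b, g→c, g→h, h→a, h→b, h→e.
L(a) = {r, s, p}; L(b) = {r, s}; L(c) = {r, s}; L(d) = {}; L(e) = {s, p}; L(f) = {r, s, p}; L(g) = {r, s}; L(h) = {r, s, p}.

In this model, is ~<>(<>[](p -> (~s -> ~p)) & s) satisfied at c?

Recall that []ψ holds at a world iff ψ holds at every accessible world, and <>ψ holds iff ψ holds at some accessible world.
At c: <>(<>[](p -> (~s -> ~p)) & s) is true, so ~<>(<>[](p -> (~s -> ~p)) & s) is false.
  At c: <>(<>[](p -> (~s -> ~p)) & s) requires <>[](p -> (~s -> ~p)) & s at some successor in {a, c, d, h}.
    <>[](p -> (~s -> ~p)) & s holds at a, so <>(<>[](p -> (~s -> ~p)) & s) is true at c.
      At a: <>[](p -> (~s -> ~p)) is true, s is true, so <>[](p -> (~s -> ~p)) & s is true.

No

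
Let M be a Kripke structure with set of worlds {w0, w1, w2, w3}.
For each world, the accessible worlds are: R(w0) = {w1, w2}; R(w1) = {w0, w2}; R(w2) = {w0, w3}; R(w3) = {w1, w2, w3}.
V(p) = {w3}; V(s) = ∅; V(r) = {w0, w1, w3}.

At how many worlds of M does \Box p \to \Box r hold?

Let φ = \Box p \to \Box r. Evaluate φ at each world:
  w0 (successors {w1, w2}): φ is true.
  w1 (successors {w0, w2}): φ is true.
  w2 (successors {w0, w3}): φ is true.
  w3 (successors {w1, w2, w3}): φ is true.
For instance, at w3:
  At w3: \Box p is false, \Box r is false, so \Box p \to \Box r is true.
    At w3: \Box p requires p at every successor {w1, w2, w3}.
      p fails at w1, so \Box p is false at w3.
    At w3: \Box r requires r at every successor {w1, w2, w3}.
      r fails at w2, so \Box r is false at w3.
Satisfying worlds: {w0, w1, w2, w3}

4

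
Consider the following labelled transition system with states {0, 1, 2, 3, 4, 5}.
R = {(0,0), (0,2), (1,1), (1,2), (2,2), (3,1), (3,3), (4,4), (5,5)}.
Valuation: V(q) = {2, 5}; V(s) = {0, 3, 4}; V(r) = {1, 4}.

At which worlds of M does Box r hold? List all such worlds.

Let φ = Box r. Evaluate φ at each world:
  0 (successors {0, 2}): φ is false.
  1 (successors {1, 2}): φ is false.
  2 (successors {2}): φ is false.
  3 (successors {1, 3}): φ is false.
  4 (successors {4}): φ is true.
  5 (successors {5}): φ is false.
For instance, at 1:
  At 1: Box r requires r at every successor {1, 2}.
    r fails at 2, so Box r is false at 1.
Satisfying worlds: {4}

4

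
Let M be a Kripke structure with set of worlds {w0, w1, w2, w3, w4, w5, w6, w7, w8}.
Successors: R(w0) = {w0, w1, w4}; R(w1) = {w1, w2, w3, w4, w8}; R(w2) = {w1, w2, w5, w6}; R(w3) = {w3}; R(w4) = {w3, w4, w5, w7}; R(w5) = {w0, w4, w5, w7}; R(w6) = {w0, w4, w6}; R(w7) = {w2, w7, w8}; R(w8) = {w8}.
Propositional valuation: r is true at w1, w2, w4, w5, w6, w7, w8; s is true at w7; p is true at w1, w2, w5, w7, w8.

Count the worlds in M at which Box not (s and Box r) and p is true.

Let φ = Box not (s and Box r) and p. Evaluate φ at each world:
  w0 (successors {w0, w1, w4}): φ is false.
  w1 (successors {w1, w2, w3, w4, w8}): φ is true.
  w2 (successors {w1, w2, w5, w6}): φ is true.
  w3 (successors {w3}): φ is false.
  w4 (successors {w3, w4, w5, w7}): φ is false.
  w5 (successors {w0, w4, w5, w7}): φ is false.
  w6 (successors {w0, w4, w6}): φ is false.
  w7 (successors {w2, w7, w8}): φ is false.
  w8 (successors {w8}): φ is true.
For instance, at w5:
  At w5: Box not (s and Box r) is false, p is true, so Box not (s and Box r) and p is false.
    At w5: Box not (s and Box r) requires not (s and Box r) at every successor {w0, w4, w5, w7}.
      not (s and Box r) fails at w7, so Box not (s and Box r) is false at w5.
Satisfying worlds: {w1, w2, w8}

3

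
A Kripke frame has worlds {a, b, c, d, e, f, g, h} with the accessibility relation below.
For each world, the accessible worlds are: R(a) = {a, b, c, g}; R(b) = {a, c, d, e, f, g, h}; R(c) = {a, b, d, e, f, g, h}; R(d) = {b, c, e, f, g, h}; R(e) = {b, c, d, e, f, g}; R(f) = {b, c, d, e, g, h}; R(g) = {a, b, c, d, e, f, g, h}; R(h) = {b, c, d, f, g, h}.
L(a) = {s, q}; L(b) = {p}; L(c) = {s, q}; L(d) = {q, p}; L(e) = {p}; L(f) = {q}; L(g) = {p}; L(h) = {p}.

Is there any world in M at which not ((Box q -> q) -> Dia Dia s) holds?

No

Let φ = not ((Box q -> q) -> Dia Dia s). Evaluate φ at each world:
  a (successors {a, b, c, g}): φ is false.
  b (successors {a, c, d, e, f, g, h}): φ is false.
  c (successors {a, b, d, e, f, g, h}): φ is false.
  d (successors {b, c, e, f, g, h}): φ is false.
  e (successors {b, c, d, e, f, g}): φ is false.
  f (successors {b, c, d, e, g, h}): φ is false.
  g (successors {a, b, c, d, e, f, g, h}): φ is false.
  h (successors {b, c, d, f, g, h}): φ is false.
For instance, at e:
  At e: (Box q -> q) -> Dia Dia s is true, so not ((Box q -> q) -> Dia Dia s) is false.
    At e: Box q -> q is true, Dia Dia s is true, so (Box q -> q) -> Dia Dia s is true.
      At e: Box q is false, q is false, so Box q -> q is true.
      At e: Dia Dia s requires Dia s at some successor in {b, c, d, e, f, g}.
        Dia s holds at b, so Dia Dia s is true at e.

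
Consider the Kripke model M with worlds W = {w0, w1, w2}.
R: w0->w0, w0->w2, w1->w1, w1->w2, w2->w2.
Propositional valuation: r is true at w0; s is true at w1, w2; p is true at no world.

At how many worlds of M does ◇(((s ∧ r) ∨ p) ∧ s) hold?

Recall that ◇ψ holds at a world iff ψ holds at some accessible world.
Let φ = ◇(((s ∧ r) ∨ p) ∧ s). Evaluate φ at each world:
  w0 (successors {w0, w2}): φ is false.
  w1 (successors {w1, w2}): φ is false.
  w2 (successors {w2}): φ is false.
For instance, at w0:
  At w0: ◇(((s ∧ r) ∨ p) ∧ s) requires ((s ∧ r) ∨ p) ∧ s at some successor in {w0, w2}.
    At w0: ((s ∧ r) ∨ p) ∧ s is false.
    At w2: ((s ∧ r) ∨ p) ∧ s is false.
  So ◇(((s ∧ r) ∨ p) ∧ s) is false at w0.
Satisfying worlds: none.

0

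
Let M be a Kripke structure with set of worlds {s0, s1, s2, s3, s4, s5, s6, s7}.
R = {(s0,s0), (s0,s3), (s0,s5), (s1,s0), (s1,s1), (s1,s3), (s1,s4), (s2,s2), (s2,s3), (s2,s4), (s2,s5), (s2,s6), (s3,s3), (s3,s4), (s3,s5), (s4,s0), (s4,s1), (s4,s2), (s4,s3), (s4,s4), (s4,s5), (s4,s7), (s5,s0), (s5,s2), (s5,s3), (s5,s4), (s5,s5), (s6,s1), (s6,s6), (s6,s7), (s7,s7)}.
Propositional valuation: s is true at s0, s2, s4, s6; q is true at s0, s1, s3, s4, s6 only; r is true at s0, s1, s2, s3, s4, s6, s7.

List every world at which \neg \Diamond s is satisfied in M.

s7

Let φ = \neg \Diamond s. Evaluate φ at each world:
  s0 (successors {s0, s3, s5}): φ is false.
  s1 (successors {s0, s1, s3, s4}): φ is false.
  s2 (successors {s2, s3, s4, s5, s6}): φ is false.
  s3 (successors {s3, s4, s5}): φ is false.
  s4 (successors {s0, s1, s2, s3, s4, s5, s7}): φ is false.
  s5 (successors {s0, s2, s3, s4, s5}): φ is false.
  s6 (successors {s1, s6, s7}): φ is false.
  s7 (successors {s7}): φ is true.
For instance, at s4:
  At s4: \Diamond s is true, so \neg \Diamond s is false.
    At s4: \Diamond s requires s at some successor in {s0, s1, s2, s3, s4, s5, s7}.
      s holds at s0, so \Diamond s is true at s4.
Satisfying worlds: {s7}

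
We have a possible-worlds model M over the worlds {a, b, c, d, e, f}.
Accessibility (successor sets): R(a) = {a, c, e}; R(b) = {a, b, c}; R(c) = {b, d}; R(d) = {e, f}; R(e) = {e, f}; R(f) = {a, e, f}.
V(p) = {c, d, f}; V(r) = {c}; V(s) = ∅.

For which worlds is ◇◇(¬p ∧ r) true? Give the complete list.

none

Recall that ◇ψ holds at a world iff ψ holds at some accessible world.
Let φ = ◇◇(¬p ∧ r). Evaluate φ at each world:
  a (successors {a, c, e}): φ is false.
  b (successors {a, b, c}): φ is false.
  c (successors {b, d}): φ is false.
  d (successors {e, f}): φ is false.
  e (successors {e, f}): φ is false.
  f (successors {a, e, f}): φ is false.
For instance, at b:
  At b: ◇◇(¬p ∧ r) requires ◇(¬p ∧ r) at some successor in {a, b, c}.
    At a: ◇(¬p ∧ r) is false.
    At b: ◇(¬p ∧ r) is false.
    At c: ◇(¬p ∧ r) is false.
  So ◇◇(¬p ∧ r) is false at b.
Satisfying worlds: none.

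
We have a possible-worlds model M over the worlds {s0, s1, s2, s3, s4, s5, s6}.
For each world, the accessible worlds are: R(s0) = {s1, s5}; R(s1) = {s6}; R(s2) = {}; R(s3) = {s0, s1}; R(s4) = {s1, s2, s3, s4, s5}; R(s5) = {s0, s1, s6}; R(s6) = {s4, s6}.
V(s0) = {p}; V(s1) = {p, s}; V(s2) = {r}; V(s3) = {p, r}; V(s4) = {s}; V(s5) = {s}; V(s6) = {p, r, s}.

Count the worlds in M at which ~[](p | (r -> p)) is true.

1

Let φ = ~[](p | (r -> p)). Evaluate φ at each world:
  s0 (successors {s1, s5}): φ is false.
  s1 (successors {s6}): φ is false.
  s2 (successors ∅): φ is false.
  s3 (successors {s0, s1}): φ is false.
  s4 (successors {s1, s2, s3, s4, s5}): φ is true.
  s5 (successors {s0, s1, s6}): φ is false.
  s6 (successors {s4, s6}): φ is false.
For instance, at s1:
  At s1: [](p | (r -> p)) is true, so ~[](p | (r -> p)) is false.
    At s1: [](p | (r -> p)) requires p | (r -> p) at every successor {s6}.
      At s6: p | (r -> p) is true.
    So [](p | (r -> p)) is true at s1.
Satisfying worlds: {s4}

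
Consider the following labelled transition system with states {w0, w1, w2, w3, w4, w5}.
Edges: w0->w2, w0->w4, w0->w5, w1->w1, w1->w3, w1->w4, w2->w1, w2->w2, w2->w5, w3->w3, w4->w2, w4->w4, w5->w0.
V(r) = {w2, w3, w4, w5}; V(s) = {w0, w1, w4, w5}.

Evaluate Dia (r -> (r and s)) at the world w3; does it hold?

Recall that Dia ψ holds at a world iff ψ holds at some accessible world.
At w3: Dia (r -> (r and s)) requires r -> (r and s) at some successor in {w3}.
  At w3: r -> (r and s) is false.
So Dia (r -> (r and s)) is false at w3.

No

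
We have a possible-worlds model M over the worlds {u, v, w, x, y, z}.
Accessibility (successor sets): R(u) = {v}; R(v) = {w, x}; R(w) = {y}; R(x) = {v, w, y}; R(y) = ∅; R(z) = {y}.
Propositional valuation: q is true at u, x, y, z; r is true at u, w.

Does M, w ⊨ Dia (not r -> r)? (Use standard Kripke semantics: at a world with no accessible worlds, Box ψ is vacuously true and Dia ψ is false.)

Recall that Dia ψ holds at a world iff ψ holds at some accessible world.
At w: Dia (not r -> r) requires not r -> r at some successor in {y}.
  At y: not r -> r is false.
So Dia (not r -> r) is false at w.

No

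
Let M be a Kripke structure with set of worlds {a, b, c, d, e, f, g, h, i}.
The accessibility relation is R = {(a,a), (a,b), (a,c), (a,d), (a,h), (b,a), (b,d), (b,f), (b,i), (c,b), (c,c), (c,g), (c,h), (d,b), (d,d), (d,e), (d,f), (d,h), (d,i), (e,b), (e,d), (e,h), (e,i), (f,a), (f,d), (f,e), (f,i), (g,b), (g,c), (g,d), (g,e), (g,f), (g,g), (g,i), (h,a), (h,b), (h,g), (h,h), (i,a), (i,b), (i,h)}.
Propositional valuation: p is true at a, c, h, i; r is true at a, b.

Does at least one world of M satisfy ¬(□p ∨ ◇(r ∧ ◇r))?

No

Recall that □ψ holds at a world iff ψ holds at every accessible world, and ◇ψ holds iff ψ holds at some accessible world.
Let φ = ¬(□p ∨ ◇(r ∧ ◇r)). Evaluate φ at each world:
  a (successors {a, b, c, d, h}): φ is false.
  b (successors {a, d, f, i}): φ is false.
  c (successors {b, c, g, h}): φ is false.
  d (successors {b, d, e, f, h, i}): φ is false.
  e (successors {b, d, h, i}): φ is false.
  f (successors {a, d, e, i}): φ is false.
  g (successors {b, c, d, e, f, g, i}): φ is false.
  h (successors {a, b, g, h}): φ is false.
  i (successors {a, b, h}): φ is false.
For instance, at g:
  At g: □p ∨ ◇(r ∧ ◇r) is true, so ¬(□p ∨ ◇(r ∧ ◇r)) is false.
    At g: □p is false, ◇(r ∧ ◇r) is true, so □p ∨ ◇(r ∧ ◇r) is true.
      At g: □p requires p at every successor {b, c, d, e, f, g, i}.
        p fails at b, so □p is false at g.
      At g: ◇(r ∧ ◇r) requires r ∧ ◇r at some successor in {b, c, d, e, f, g, i}.
        r ∧ ◇r holds at b, so ◇(r ∧ ◇r) is true at g.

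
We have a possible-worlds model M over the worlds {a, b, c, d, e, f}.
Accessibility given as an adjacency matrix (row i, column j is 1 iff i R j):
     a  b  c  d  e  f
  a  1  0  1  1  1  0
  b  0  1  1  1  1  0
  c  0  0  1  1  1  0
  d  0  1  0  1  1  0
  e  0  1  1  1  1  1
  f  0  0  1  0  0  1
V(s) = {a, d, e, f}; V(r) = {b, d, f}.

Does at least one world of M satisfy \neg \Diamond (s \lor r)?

No

Recall that \Diamond ψ holds at a world iff ψ holds at some accessible world.
Let φ = \neg \Diamond (s \lor r). Evaluate φ at each world:
  a (successors {a, c, d, e}): φ is false.
  b (successors {b, c, d, e}): φ is false.
  c (successors {c, d, e}): φ is false.
  d (successors {b, d, e}): φ is false.
  e (successors {b, c, d, e, f}): φ is false.
  f (successors {c, f}): φ is false.
For instance, at a:
  At a: \Diamond (s \lor r) is true, so \neg \Diamond (s \lor r) is false.
    At a: \Diamond (s \lor r) requires s \lor r at some successor in {a, c, d, e}.
      s \lor r holds at a, so \Diamond (s \lor r) is true at a.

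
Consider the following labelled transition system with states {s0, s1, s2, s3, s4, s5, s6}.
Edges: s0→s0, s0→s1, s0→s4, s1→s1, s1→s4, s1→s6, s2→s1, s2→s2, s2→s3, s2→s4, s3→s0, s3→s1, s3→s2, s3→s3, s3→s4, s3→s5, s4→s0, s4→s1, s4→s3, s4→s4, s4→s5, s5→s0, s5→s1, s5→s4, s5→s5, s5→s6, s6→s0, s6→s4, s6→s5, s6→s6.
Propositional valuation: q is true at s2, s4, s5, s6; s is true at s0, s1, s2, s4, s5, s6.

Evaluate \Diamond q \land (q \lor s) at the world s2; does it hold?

Yes

At s2: \Diamond q is true, q \lor s is true, so \Diamond q \land (q \lor s) is true.
  At s2: \Diamond q requires q at some successor in {s1, s2, s3, s4}.
    q holds at s2, so \Diamond q is true at s2.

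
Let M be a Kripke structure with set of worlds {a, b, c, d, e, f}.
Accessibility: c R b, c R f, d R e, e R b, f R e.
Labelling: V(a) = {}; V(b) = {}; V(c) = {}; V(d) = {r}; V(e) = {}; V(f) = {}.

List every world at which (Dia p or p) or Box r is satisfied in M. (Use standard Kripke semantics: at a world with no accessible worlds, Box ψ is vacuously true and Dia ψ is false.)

Let φ = (Dia p or p) or Box r. Evaluate φ at each world:
  a (successors ∅): φ is true.
  b (successors ∅): φ is true.
  c (successors {b, f}): φ is false.
  d (successors {e}): φ is false.
  e (successors {b}): φ is false.
  f (successors {e}): φ is false.
For instance, at e:
  At e: Dia p or p is false, Box r is false, so (Dia p or p) or Box r is false.
    At e: Dia p is false, p is false, so Dia p or p is false.
      At e: Dia p requires p at some successor in {b}.
        At b: p is false.
      So Dia p is false at e.
    At e: Box r requires r at every successor {b}.
      r fails at b, so Box r is false at e.
Satisfying worlds: {a, b}

a, b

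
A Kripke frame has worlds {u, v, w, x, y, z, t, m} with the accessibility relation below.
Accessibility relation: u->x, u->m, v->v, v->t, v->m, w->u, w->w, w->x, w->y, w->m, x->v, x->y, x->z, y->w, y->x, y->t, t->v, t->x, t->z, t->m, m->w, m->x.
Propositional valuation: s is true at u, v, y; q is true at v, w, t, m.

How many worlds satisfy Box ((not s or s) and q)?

Recall that Box ψ holds at a world iff ψ holds at every accessible world, and Dia ψ holds iff ψ holds at some accessible world.
Let φ = Box ((not s or s) and q). Evaluate φ at each world:
  u (successors {x, m}): φ is false.
  v (successors {v, t, m}): φ is true.
  w (successors {u, w, x, y, m}): φ is false.
  x (successors {v, y, z}): φ is false.
  y (successors {w, x, t}): φ is false.
  z (successors ∅): φ is true.
  t (successors {v, x, z, m}): φ is false.
  m (successors {w, x}): φ is false.
For instance, at v:
  At v: Box ((not s or s) and q) requires (not s or s) and q at every successor {v, t, m}.
    At v: (not s or s) and q is true.
    At t: (not s or s) and q is true.
    At m: (not s or s) and q is true.
  So Box ((not s or s) and q) is true at v.
Satisfying worlds: {v, z}

2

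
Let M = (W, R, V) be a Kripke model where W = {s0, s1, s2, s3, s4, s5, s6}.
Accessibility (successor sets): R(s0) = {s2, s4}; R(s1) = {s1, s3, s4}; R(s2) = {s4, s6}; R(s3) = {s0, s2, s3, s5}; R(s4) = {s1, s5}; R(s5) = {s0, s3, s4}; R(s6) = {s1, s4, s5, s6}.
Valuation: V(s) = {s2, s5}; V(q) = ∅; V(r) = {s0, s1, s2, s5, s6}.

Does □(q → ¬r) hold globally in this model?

Yes

Recall that □ψ holds at a world iff ψ holds at every accessible world, and ◇ψ holds iff ψ holds at some accessible world.
Let φ = □(q → ¬r). Evaluate φ at each world:
  s0 (successors {s2, s4}): φ is true.
  s1 (successors {s1, s3, s4}): φ is true.
  s2 (successors {s4, s6}): φ is true.
  s3 (successors {s0, s2, s3, s5}): φ is true.
  s4 (successors {s1, s5}): φ is true.
  s5 (successors {s0, s3, s4}): φ is true.
  s6 (successors {s1, s4, s5, s6}): φ is true.
For instance, at s1:
  At s1: □(q → ¬r) requires q → ¬r at every successor {s1, s3, s4}.
    At s1: q → ¬r is true.
    At s3: q → ¬r is true.
    At s4: q → ¬r is true.
  So □(q → ¬r) is true at s1.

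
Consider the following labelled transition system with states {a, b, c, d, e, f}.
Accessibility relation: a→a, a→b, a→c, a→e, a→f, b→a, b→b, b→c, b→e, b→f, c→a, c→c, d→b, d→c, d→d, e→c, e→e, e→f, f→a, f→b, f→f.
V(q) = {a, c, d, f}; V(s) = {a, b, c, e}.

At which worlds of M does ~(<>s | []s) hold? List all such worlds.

Let φ = ~(<>s | []s). Evaluate φ at each world:
  a (successors {a, b, c, e, f}): φ is false.
  b (successors {a, b, c, e, f}): φ is false.
  c (successors {a, c}): φ is false.
  d (successors {b, c, d}): φ is false.
  e (successors {c, e, f}): φ is false.
  f (successors {a, b, f}): φ is false.
For instance, at c:
  At c: <>s | []s is true, so ~(<>s | []s) is false.
    At c: <>s is true, []s is true, so <>s | []s is true.
      At c: <>s requires s at some successor in {a, c}.
        s holds at a, so <>s is true at c.
      At c: []s requires s at every successor {a, c}.
        At a: s is true.
        At c: s is true.
      So []s is true at c.
Satisfying worlds: none.

none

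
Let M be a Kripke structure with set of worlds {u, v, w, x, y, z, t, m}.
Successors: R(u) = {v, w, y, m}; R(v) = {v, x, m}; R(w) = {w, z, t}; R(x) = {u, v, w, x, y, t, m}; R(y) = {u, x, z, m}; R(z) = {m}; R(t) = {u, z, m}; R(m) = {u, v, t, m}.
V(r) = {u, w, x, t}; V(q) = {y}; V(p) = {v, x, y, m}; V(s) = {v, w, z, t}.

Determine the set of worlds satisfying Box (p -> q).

Let φ = Box (p -> q). Evaluate φ at each world:
  u (successors {v, w, y, m}): φ is false.
  v (successors {v, x, m}): φ is false.
  w (successors {w, z, t}): φ is true.
  x (successors {u, v, w, x, y, t, m}): φ is false.
  y (successors {u, x, z, m}): φ is false.
  z (successors {m}): φ is false.
  t (successors {u, z, m}): φ is false.
  m (successors {u, v, t, m}): φ is false.
For instance, at x:
  At x: Box (p -> q) requires p -> q at every successor {u, v, w, x, y, t, m}.
    p -> q fails at v, so Box (p -> q) is false at x.
Satisfying worlds: {w}

w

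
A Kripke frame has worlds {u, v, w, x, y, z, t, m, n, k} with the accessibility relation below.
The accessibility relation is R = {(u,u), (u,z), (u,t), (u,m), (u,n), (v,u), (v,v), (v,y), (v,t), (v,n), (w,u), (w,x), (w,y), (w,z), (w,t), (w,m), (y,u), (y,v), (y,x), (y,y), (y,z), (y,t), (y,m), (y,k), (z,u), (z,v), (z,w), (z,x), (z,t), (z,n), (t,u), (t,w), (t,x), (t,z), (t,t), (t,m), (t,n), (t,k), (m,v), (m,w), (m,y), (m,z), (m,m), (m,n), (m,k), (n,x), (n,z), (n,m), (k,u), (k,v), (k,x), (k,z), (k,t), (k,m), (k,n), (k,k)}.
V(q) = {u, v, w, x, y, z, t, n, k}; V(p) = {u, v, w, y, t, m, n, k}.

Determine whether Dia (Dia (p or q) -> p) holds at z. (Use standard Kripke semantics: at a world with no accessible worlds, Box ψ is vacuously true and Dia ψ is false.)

Yes

At z: Dia (Dia (p or q) -> p) requires Dia (p or q) -> p at some successor in {u, v, w, x, t, n}.
  Dia (p or q) -> p holds at u, so Dia (Dia (p or q) -> p) is true at z.
    At u: Dia (p or q) is true, p is true, so Dia (p or q) -> p is true.
      At u: Dia (p or q) requires p or q at some successor in {u, z, t, m, n}.
        p or q holds at u, so Dia (p or q) is true at u.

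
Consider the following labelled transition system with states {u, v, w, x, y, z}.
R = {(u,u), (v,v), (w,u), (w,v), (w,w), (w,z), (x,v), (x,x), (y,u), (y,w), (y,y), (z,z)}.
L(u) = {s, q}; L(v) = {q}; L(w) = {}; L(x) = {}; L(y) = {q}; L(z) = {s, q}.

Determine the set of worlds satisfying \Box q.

Recall that \Box ψ holds at a world iff ψ holds at every accessible world, and \Diamond ψ holds iff ψ holds at some accessible world.
Let φ = \Box q. Evaluate φ at each world:
  u (successors {u}): φ is true.
  v (successors {v}): φ is true.
  w (successors {u, v, w, z}): φ is false.
  x (successors {v, x}): φ is false.
  y (successors {u, w, y}): φ is false.
  z (successors {z}): φ is true.
For instance, at z:
  At z: \Box q requires q at every successor {z}.
    At z: q is true.
  So \Box q is true at z.
Satisfying worlds: {u, v, z}

u, v, z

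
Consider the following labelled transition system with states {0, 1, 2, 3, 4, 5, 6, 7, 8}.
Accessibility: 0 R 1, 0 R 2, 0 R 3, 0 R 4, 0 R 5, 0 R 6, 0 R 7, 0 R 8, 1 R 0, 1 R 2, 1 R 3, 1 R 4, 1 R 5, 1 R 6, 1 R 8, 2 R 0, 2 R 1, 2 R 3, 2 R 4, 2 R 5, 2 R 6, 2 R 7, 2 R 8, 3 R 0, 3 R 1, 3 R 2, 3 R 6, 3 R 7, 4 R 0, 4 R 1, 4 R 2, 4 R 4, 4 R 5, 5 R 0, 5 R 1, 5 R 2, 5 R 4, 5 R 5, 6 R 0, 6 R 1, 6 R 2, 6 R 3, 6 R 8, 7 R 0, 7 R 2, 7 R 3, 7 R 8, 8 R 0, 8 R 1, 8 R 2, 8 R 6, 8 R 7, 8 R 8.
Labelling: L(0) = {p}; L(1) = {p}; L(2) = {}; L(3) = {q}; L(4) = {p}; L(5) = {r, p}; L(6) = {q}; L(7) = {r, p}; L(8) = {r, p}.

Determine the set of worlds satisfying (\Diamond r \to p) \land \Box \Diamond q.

7, 8

Let φ = (\Diamond r \to p) \land \Box \Diamond q. Evaluate φ at each world:
  0 (successors {1, 2, 3, 4, 5, 6, 7, 8}): φ is false.
  1 (successors {0, 2, 3, 4, 5, 6, 8}): φ is false.
  2 (successors {0, 1, 3, 4, 5, 6, 7, 8}): φ is false.
  3 (successors {0, 1, 2, 6, 7}): φ is false.
  4 (successors {0, 1, 2, 4, 5}): φ is false.
  5 (successors {0, 1, 2, 4, 5}): φ is false.
  6 (successors {0, 1, 2, 3, 8}): φ is false.
  7 (successors {0, 2, 3, 8}): φ is true.
  8 (successors {0, 1, 2, 6, 7, 8}): φ is true.
For instance, at 2:
  At 2: \Diamond r \to p is false, \Box \Diamond q is false, so (\Diamond r \to p) \land \Box \Diamond q is false.
    At 2: \Diamond r is true, p is false, so \Diamond r \to p is false.
      At 2: \Diamond r requires r at some successor in {0, 1, 3, 4, 5, 6, 7, 8}.
        r holds at 5, so \Diamond r is true at 2.
    At 2: \Box \Diamond q requires \Diamond q at every successor {0, 1, 3, 4, 5, 6, 7, 8}.
      \Diamond q fails at 4, so \Box \Diamond q is false at 2.
Satisfying worlds: {7, 8}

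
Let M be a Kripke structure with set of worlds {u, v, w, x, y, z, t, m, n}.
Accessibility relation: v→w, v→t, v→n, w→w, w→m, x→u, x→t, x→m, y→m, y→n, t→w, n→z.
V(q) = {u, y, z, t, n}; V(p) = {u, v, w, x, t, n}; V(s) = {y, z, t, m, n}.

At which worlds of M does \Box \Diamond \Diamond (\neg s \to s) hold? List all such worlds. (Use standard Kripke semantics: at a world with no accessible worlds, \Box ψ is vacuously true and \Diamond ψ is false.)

u, z, t, m

Let φ = \Box \Diamond \Diamond (\neg s \to s). Evaluate φ at each world:
  u (successors ∅): φ is true.
  v (successors {w, t, n}): φ is false.
  w (successors {w, m}): φ is false.
  x (successors {u, t, m}): φ is false.
  y (successors {m, n}): φ is false.
  z (successors ∅): φ is true.
  t (successors {w}): φ is true.
  m (successors ∅): φ is true.
  n (successors {z}): φ is false.
For instance, at x:
  At x: \Box \Diamond \Diamond (\neg s \to s) requires \Diamond \Diamond (\neg s \to s) at every successor {u, t, m}.
    \Diamond \Diamond (\neg s \to s) fails at u, so \Box \Diamond \Diamond (\neg s \to s) is false at x.
      At u: no accessible worlds, so \Diamond \Diamond (\neg s \to s) is false.
Satisfying worlds: {u, z, t, m}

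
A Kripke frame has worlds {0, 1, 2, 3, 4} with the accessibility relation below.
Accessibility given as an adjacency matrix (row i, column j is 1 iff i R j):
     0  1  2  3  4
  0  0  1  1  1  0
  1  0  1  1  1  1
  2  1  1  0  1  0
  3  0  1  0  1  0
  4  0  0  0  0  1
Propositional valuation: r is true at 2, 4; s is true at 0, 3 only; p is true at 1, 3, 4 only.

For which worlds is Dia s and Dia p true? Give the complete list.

Let φ = Dia s and Dia p. Evaluate φ at each world:
  0 (successors {1, 2, 3}): φ is true.
  1 (successors {1, 2, 3, 4}): φ is true.
  2 (successors {0, 1, 3}): φ is true.
  3 (successors {1, 3}): φ is true.
  4 (successors {4}): φ is false.
For instance, at 4:
  At 4: Dia s is false, Dia p is true, so Dia s and Dia p is false.
    At 4: Dia s requires s at some successor in {4}.
      At 4: s is false.
    So Dia s is false at 4.
    At 4: Dia p requires p at some successor in {4}.
      p holds at 4, so Dia p is true at 4.
Satisfying worlds: {0, 1, 2, 3}

0, 1, 2, 3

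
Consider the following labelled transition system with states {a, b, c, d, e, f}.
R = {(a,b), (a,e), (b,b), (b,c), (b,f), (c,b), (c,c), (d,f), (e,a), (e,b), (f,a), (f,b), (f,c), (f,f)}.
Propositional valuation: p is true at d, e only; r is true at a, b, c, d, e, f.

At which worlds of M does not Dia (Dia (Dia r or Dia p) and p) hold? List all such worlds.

b, c, d, e, f

Let φ = not Dia (Dia (Dia r or Dia p) and p). Evaluate φ at each world:
  a (successors {b, e}): φ is false.
  b (successors {b, c, f}): φ is true.
  c (successors {b, c}): φ is true.
  d (successors {f}): φ is true.
  e (successors {a, b}): φ is true.
  f (successors {a, b, c, f}): φ is true.
For instance, at e:
  At e: Dia (Dia (Dia r or Dia p) and p) is false, so not Dia (Dia (Dia r or Dia p) and p) is true.
    At e: Dia (Dia (Dia r or Dia p) and p) requires Dia (Dia r or Dia p) and p at some successor in {a, b}.
      At a: Dia (Dia r or Dia p) and p is false.
      At b: Dia (Dia r or Dia p) and p is false.
    So Dia (Dia (Dia r or Dia p) and p) is false at e.
Satisfying worlds: {b, c, d, e, f}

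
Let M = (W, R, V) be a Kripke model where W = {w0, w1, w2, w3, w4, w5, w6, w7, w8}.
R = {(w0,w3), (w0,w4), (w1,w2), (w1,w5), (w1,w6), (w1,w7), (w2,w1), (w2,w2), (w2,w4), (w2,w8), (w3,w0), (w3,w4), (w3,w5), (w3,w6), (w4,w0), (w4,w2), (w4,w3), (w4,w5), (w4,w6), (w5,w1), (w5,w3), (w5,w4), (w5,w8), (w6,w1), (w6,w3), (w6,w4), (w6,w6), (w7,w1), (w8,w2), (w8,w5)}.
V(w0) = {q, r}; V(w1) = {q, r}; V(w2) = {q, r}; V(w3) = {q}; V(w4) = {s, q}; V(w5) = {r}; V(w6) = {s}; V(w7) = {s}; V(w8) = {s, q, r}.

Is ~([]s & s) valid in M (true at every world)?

Recall that []ψ holds at a world iff ψ holds at every accessible world, and <>ψ holds iff ψ holds at some accessible world.
Let φ = ~([]s & s). Evaluate φ at each world:
  w0 (successors {w3, w4}): φ is true.
  w1 (successors {w2, w5, w6, w7}): φ is true.
  w2 (successors {w1, w2, w4, w8}): φ is true.
  w3 (successors {w0, w4, w5, w6}): φ is true.
  w4 (successors {w0, w2, w3, w5, w6}): φ is true.
  w5 (successors {w1, w3, w4, w8}): φ is true.
  w6 (successors {w1, w3, w4, w6}): φ is true.
  w7 (successors {w1}): φ is true.
  w8 (successors {w2, w5}): φ is true.
For instance, at w0:
  At w0: []s & s is false, so ~([]s & s) is true.
    At w0: []s is false, s is false, so []s & s is false.
      At w0: []s requires s at every successor {w3, w4}.
        s fails at w3, so []s is false at w0.

Yes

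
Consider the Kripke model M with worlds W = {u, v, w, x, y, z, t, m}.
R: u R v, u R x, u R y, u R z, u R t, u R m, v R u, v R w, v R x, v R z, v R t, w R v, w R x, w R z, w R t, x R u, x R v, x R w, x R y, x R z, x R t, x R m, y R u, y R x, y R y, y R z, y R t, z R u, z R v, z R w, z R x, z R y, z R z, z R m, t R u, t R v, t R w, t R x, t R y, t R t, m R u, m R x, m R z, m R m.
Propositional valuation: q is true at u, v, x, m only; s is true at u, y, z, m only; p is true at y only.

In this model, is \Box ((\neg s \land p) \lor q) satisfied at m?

No

At m: \Box ((\neg s \land p) \lor q) requires (\neg s \land p) \lor q at every successor {u, x, z, m}.
  (\neg s \land p) \lor q fails at z, so \Box ((\neg s \land p) \lor q) is false at m.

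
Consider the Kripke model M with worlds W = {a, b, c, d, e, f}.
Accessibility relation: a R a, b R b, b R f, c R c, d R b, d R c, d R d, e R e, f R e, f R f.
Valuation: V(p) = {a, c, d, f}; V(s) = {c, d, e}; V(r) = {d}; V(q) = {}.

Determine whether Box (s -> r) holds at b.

Yes

Recall that Box ψ holds at a world iff ψ holds at every accessible world, and Dia ψ holds iff ψ holds at some accessible world.
At b: Box (s -> r) requires s -> r at every successor {b, f}.
  At b: s -> r is true.
  At f: s -> r is true.
So Box (s -> r) is true at b.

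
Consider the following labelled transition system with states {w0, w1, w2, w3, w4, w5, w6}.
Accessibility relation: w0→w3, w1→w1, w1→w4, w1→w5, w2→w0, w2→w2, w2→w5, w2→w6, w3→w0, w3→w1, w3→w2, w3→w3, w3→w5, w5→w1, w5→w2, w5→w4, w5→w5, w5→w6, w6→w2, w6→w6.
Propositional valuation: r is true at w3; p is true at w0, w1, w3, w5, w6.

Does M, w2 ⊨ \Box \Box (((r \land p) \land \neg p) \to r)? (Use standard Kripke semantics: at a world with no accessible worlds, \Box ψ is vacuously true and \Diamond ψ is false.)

Yes

Recall that \Box ψ holds at a world iff ψ holds at every accessible world, and \Diamond ψ holds iff ψ holds at some accessible world.
At w2: \Box \Box (((r \land p) \land \neg p) \to r) requires \Box (((r \land p) \land \neg p) \to r) at every successor {w0, w2, w5, w6}.
  At w0: \Box (((r \land p) \land \neg p) \to r) is true.
  At w2: \Box (((r \land p) \land \neg p) \to r) is true.
  At w5: \Box (((r \land p) \land \neg p) \to r) is true.
  At w6: \Box (((r \land p) \land \neg p) \to r) is true.
So \Box \Box (((r \land p) \land \neg p) \to r) is true at w2.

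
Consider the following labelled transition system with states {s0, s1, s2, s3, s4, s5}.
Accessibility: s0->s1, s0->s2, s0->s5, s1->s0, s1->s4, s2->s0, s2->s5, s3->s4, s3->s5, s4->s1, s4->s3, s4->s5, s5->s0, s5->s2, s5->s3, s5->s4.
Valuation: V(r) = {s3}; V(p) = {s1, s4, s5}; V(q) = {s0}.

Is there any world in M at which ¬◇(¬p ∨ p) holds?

No

Let φ = ¬◇(¬p ∨ p). Evaluate φ at each world:
  s0 (successors {s1, s2, s5}): φ is false.
  s1 (successors {s0, s4}): φ is false.
  s2 (successors {s0, s5}): φ is false.
  s3 (successors {s4, s5}): φ is false.
  s4 (successors {s1, s3, s5}): φ is false.
  s5 (successors {s0, s2, s3, s4}): φ is false.
For instance, at s1:
  At s1: ◇(¬p ∨ p) is true, so ¬◇(¬p ∨ p) is false.
    At s1: ◇(¬p ∨ p) requires ¬p ∨ p at some successor in {s0, s4}.
      ¬p ∨ p holds at s0, so ◇(¬p ∨ p) is true at s1.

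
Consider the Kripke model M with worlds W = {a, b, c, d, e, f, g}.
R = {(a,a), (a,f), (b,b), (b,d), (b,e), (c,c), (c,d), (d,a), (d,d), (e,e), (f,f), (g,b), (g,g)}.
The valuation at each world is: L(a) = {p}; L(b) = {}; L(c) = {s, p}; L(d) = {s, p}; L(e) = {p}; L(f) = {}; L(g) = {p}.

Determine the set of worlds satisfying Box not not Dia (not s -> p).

Let φ = Box not not Dia (not s -> p). Evaluate φ at each world:
  a (successors {a, f}): φ is false.
  b (successors {b, d, e}): φ is true.
  c (successors {c, d}): φ is true.
  d (successors {a, d}): φ is true.
  e (successors {e}): φ is true.
  f (successors {f}): φ is false.
  g (successors {b, g}): φ is true.
For instance, at a:
  At a: Box not not Dia (not s -> p) requires not not Dia (not s -> p) at every successor {a, f}.
    not not Dia (not s -> p) fails at f, so Box not not Dia (not s -> p) is false at a.
      At f: not Dia (not s -> p) is true, so not not Dia (not s -> p) is false.
Satisfying worlds: {b, c, d, e, g}

b, c, d, e, g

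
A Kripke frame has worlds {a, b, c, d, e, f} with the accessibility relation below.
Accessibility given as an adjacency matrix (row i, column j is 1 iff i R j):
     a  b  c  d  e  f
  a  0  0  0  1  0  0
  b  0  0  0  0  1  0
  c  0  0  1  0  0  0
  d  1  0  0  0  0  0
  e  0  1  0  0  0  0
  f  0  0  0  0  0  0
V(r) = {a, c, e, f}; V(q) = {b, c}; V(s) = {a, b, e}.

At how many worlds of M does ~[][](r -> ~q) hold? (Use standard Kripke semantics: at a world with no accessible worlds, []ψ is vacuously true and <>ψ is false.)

1

Recall that []ψ holds at a world iff ψ holds at every accessible world, and <>ψ holds iff ψ holds at some accessible world.
Let φ = ~[][](r -> ~q). Evaluate φ at each world:
  a (successors {d}): φ is false.
  b (successors {e}): φ is false.
  c (successors {c}): φ is true.
  d (successors {a}): φ is false.
  e (successors {b}): φ is false.
  f (successors ∅): φ is false.
For instance, at c:
  At c: [][](r -> ~q) is false, so ~[][](r -> ~q) is true.
    At c: [][](r -> ~q) requires [](r -> ~q) at every successor {c}.
      [](r -> ~q) fails at c, so [][](r -> ~q) is false at c.
Satisfying worlds: {c}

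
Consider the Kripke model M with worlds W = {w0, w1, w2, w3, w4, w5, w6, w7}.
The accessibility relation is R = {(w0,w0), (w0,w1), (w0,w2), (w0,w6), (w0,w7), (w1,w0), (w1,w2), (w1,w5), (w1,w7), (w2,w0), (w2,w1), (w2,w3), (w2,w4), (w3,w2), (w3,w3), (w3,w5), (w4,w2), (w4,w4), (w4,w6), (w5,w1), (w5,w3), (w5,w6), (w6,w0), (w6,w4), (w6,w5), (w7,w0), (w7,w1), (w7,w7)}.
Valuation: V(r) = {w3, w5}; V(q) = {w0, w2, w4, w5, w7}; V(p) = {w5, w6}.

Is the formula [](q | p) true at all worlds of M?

Let φ = [](q | p). Evaluate φ at each world:
  w0 (successors {w0, w1, w2, w6, w7}): φ is false.
  w1 (successors {w0, w2, w5, w7}): φ is true.
  w2 (successors {w0, w1, w3, w4}): φ is false.
  w3 (successors {w2, w3, w5}): φ is false.
  w4 (successors {w2, w4, w6}): φ is true.
  w5 (successors {w1, w3, w6}): φ is false.
  w6 (successors {w0, w4, w5}): φ is true.
  w7 (successors {w0, w1, w7}): φ is false.
Detail at w0 (counterexample):
  At w0: [](q | p) requires q | p at every successor {w0, w1, w2, w6, w7}.
    q | p fails at w1, so [](q | p) is false at w0.

No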